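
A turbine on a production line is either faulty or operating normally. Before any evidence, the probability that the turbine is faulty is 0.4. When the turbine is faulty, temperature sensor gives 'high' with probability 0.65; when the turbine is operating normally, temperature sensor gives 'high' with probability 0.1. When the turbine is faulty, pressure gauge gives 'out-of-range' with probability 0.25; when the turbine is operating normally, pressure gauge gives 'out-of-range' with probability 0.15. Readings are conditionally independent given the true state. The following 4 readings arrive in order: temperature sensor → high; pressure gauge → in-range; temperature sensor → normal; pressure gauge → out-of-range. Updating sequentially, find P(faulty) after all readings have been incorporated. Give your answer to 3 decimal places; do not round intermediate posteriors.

After temperature sensor='high': P(faulty) = 0.65·0.4000 / (0.65·0.4000 + 0.1·0.6000) ≈ 0.8125
After pressure gauge='in-range': P(faulty) = 0.75·0.8125 / (0.75·0.8125 + 0.85·0.1875) ≈ 0.7927
After temperature sensor='normal': P(faulty) = 0.35·0.7927 / (0.35·0.7927 + 0.9·0.2073) ≈ 0.5979
After pressure gauge='out-of-range': P(faulty) = 0.25·0.5979 / (0.25·0.5979 + 0.15·0.4021) ≈ 0.7125

0.712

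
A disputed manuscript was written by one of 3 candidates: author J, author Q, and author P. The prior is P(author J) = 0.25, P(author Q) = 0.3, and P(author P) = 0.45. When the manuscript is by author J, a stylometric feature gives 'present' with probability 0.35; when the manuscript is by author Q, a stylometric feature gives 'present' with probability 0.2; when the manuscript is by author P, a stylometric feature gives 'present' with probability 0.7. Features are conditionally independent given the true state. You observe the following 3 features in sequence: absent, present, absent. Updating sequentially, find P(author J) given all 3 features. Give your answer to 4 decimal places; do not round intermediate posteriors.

0.3564

After 'absent': normaliser = 0.65·0.2500 + 0.8·0.3000 + 0.3·0.4500; P(author J) ≈ 0.3023, P(author Q) ≈ 0.4465, P(author P) ≈ 0.2512
After 'present': normaliser = 0.35·0.3023 + 0.2·0.4465 + 0.7·0.2512; P(author J) ≈ 0.2853, P(author Q) ≈ 0.2408, P(author P) ≈ 0.4740
After 'absent': normaliser = 0.65·0.2853 + 0.8·0.2408 + 0.3·0.4740; P(author J) ≈ 0.3564, P(author Q) ≈ 0.3702, P(author P) ≈ 0.2733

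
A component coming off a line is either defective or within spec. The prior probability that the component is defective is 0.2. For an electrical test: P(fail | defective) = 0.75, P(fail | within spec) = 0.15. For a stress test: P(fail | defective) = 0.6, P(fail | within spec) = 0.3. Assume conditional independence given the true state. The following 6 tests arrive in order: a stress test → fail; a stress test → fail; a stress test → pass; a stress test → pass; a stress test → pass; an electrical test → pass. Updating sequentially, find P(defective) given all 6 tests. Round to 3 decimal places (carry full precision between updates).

0.052

Apply Bayes' rule sequentially, carrying P(defective) forward.
After a stress test='fail': P(defective) = 0.6·0.2000 / (0.6·0.2000 + 0.3·0.8000) ≈ 0.3333
After a stress test='fail': P(defective) = 0.6·0.3333 / (0.6·0.3333 + 0.3·0.6667) ≈ 0.5000
After a stress test='pass': P(defective) = 0.4·0.5000 / (0.4·0.5000 + 0.7·0.5000) ≈ 0.3636
After a stress test='pass': P(defective) = 0.4·0.3636 / (0.4·0.3636 + 0.7·0.6364) ≈ 0.2462
After a stress test='pass': P(defective) = 0.4·0.2462 / (0.4·0.2462 + 0.7·0.7538) ≈ 0.1572
After an electrical test='pass': P(defective) = 0.25·0.1572 / (0.25·0.1572 + 0.85·0.8428) ≈ 0.0520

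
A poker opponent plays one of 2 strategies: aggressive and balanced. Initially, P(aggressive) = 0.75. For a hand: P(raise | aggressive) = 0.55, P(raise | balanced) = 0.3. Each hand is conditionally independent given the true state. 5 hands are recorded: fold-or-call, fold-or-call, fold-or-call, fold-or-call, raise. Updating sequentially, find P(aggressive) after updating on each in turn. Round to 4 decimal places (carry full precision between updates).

After 'fold-or-call': P(aggressive) = 0.45·0.7500 / (0.45·0.7500 + 0.7·0.2500) ≈ 0.6585
After 'fold-or-call': P(aggressive) = 0.45·0.6585 / (0.45·0.6585 + 0.7·0.3415) ≈ 0.5535
After 'fold-or-call': P(aggressive) = 0.45·0.5535 / (0.45·0.5535 + 0.7·0.4465) ≈ 0.4435
After 'fold-or-call': P(aggressive) = 0.45·0.4435 / (0.45·0.4435 + 0.7·0.5565) ≈ 0.3388
After 'raise': P(aggressive) = 0.55·0.3388 / (0.55·0.3388 + 0.3·0.6612) ≈ 0.4844

0.4844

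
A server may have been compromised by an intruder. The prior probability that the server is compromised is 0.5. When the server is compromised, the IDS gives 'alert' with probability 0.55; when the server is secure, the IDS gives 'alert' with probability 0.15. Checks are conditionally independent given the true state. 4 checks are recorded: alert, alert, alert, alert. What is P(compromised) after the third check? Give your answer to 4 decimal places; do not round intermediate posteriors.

After 'alert': P(compromised) = 0.55·0.5000 / (0.55·0.5000 + 0.15·0.5000) ≈ 0.7857
After 'alert': P(compromised) = 0.55·0.7857 / (0.55·0.7857 + 0.15·0.2143) ≈ 0.9308
After 'alert': P(compromised) = 0.55·0.9308 / (0.55·0.9308 + 0.15·0.0692) ≈ 0.9801

0.9801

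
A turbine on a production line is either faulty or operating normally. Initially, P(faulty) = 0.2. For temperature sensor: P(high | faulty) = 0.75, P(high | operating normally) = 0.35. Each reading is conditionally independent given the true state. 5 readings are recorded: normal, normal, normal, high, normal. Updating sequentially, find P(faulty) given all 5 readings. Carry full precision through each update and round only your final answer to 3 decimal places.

0.012

After 'normal': P(faulty) = 0.25·0.2000 / (0.25·0.2000 + 0.65·0.8000) ≈ 0.0877
After 'normal': P(faulty) = 0.25·0.0877 / (0.25·0.0877 + 0.65·0.9123) ≈ 0.0357
After 'normal': P(faulty) = 0.25·0.0357 / (0.25·0.0357 + 0.65·0.9643) ≈ 0.0140
After 'high': P(faulty) = 0.75·0.0140 / (0.75·0.0140 + 0.35·0.9860) ≈ 0.0296
After 'normal': P(faulty) = 0.25·0.0296 / (0.25·0.0296 + 0.65·0.9704) ≈ 0.0116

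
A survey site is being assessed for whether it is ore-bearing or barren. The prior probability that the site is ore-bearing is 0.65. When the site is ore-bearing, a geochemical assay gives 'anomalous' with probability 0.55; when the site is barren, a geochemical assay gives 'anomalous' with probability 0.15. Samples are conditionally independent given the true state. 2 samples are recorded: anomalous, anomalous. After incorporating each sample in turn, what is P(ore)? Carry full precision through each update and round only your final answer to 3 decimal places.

0.961

After 'anomalous': P(ore) = 0.55·0.6500 / (0.55·0.6500 + 0.15·0.3500) ≈ 0.8720
After 'anomalous': P(ore) = 0.55·0.8720 / (0.55·0.8720 + 0.15·0.1280) ≈ 0.9615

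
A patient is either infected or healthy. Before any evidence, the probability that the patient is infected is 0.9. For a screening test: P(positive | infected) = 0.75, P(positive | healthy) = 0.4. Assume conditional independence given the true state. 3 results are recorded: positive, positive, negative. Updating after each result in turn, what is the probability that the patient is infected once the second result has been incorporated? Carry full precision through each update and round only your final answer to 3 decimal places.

After 'positive': P(infected) = 0.75·0.9000 / (0.75·0.9000 + 0.4·0.1000) ≈ 0.9441
After 'positive': P(infected) = 0.75·0.9441 / (0.75·0.9441 + 0.4·0.0559) ≈ 0.9694

0.969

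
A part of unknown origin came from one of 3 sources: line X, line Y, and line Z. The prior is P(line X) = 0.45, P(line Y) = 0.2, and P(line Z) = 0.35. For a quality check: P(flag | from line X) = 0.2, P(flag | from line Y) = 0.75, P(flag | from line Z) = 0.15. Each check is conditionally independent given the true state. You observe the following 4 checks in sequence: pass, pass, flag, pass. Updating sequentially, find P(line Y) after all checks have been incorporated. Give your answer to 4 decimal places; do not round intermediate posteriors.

0.0291

After 'pass': normaliser = 0.8·0.4500 + 0.25·0.2000 + 0.85·0.3500; P(line X) ≈ 0.5088, P(line Y) ≈ 0.0707, P(line Z) ≈ 0.4205
After 'pass': normaliser = 0.8·0.5088 + 0.25·0.0707 + 0.85·0.4205; P(line X) ≈ 0.5204, P(line Y) ≈ 0.0226, P(line Z) ≈ 0.4570
After 'flag': normaliser = 0.2·0.5204 + 0.75·0.0226 + 0.15·0.4570; P(line X) ≈ 0.5491, P(line Y) ≈ 0.0894, P(line Z) ≈ 0.3616
After 'pass': normaliser = 0.8·0.5491 + 0.25·0.0894 + 0.85·0.3616; P(line X) ≈ 0.5712, P(line Y) ≈ 0.0291, P(line Z) ≈ 0.3997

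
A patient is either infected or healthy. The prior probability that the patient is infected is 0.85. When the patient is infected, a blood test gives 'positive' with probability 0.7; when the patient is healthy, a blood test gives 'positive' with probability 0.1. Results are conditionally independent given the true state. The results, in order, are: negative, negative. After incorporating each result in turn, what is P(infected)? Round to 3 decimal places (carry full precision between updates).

0.386

After 'negative': P(infected) = 0.3·0.8500 / (0.3·0.8500 + 0.9·0.1500) ≈ 0.6538
After 'negative': P(infected) = 0.3·0.6538 / (0.3·0.6538 + 0.9·0.3462) ≈ 0.3864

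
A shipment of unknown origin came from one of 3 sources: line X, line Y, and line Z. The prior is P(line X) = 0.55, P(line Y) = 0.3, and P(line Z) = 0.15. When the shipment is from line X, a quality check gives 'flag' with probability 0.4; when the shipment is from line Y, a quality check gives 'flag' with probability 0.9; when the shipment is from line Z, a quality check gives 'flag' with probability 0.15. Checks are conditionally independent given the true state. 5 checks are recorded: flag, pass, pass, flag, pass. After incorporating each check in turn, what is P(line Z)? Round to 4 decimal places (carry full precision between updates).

After 'flag': normaliser = 0.4·0.5500 + 0.9·0.3000 + 0.15·0.1500; P(line X) ≈ 0.4293, P(line Y) ≈ 0.5268, P(line Z) ≈ 0.0439
After 'pass': normaliser = 0.6·0.4293 + 0.1·0.5268 + 0.85·0.0439; P(line X) ≈ 0.7411, P(line Y) ≈ 0.1516, P(line Z) ≈ 0.1074
After 'pass': normaliser = 0.6·0.7411 + 0.1·0.1516 + 0.85·0.1074; P(line X) ≈ 0.8069, P(line Y) ≈ 0.0275, P(line Z) ≈ 0.1656
After 'flag': normaliser = 0.4·0.8069 + 0.9·0.0275 + 0.15·0.1656; P(line X) ≈ 0.8668, P(line Y) ≈ 0.0665, P(line Z) ≈ 0.0667
After 'pass': normaliser = 0.6·0.8668 + 0.1·0.0665 + 0.85·0.0667; P(line X) ≈ 0.8914, P(line Y) ≈ 0.0114, P(line Z) ≈ 0.0972

0.0972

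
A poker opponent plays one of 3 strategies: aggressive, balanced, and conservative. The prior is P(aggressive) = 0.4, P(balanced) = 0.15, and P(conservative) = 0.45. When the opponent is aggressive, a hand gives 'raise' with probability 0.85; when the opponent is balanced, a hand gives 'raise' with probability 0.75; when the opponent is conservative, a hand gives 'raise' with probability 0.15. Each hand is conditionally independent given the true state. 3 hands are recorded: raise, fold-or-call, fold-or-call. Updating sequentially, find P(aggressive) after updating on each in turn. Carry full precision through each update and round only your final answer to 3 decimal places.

0.121

After 'raise': normaliser = 0.85·0.4000 + 0.75·0.1500 + 0.15·0.4500; P(aggressive) ≈ 0.6538, P(balanced) ≈ 0.2163, P(conservative) ≈ 0.1298
After 'fold-or-call': normaliser = 0.15·0.6538 + 0.25·0.2163 + 0.85·0.1298; P(aggressive) ≈ 0.3736, P(balanced) ≈ 0.2060, P(conservative) ≈ 0.4203
After 'fold-or-call': normaliser = 0.15·0.3736 + 0.25·0.2060 + 0.85·0.4203; P(aggressive) ≈ 0.1206, P(balanced) ≈ 0.1108, P(conservative) ≈ 0.7686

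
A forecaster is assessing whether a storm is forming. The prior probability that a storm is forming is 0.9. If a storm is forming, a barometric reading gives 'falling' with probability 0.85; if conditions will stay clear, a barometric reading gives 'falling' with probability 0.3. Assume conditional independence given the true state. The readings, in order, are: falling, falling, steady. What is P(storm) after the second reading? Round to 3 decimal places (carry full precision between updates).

0.986

After 'falling': P(storm) = 0.85·0.9000 / (0.85·0.9000 + 0.3·0.1000) ≈ 0.9623
After 'falling': P(storm) = 0.85·0.9623 / (0.85·0.9623 + 0.3·0.0377) ≈ 0.9863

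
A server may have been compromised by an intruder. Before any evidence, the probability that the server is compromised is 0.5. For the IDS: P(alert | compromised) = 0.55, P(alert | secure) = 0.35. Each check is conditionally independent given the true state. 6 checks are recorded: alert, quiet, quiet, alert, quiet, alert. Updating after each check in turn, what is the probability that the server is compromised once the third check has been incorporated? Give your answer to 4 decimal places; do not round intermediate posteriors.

0.4296

After 'alert': P(compromised) = 0.55·0.5000 / (0.55·0.5000 + 0.35·0.5000) ≈ 0.6111
After 'quiet': P(compromised) = 0.45·0.6111 / (0.45·0.6111 + 0.65·0.3889) ≈ 0.5211
After 'quiet': P(compromised) = 0.45·0.5211 / (0.45·0.5211 + 0.65·0.4789) ≈ 0.4296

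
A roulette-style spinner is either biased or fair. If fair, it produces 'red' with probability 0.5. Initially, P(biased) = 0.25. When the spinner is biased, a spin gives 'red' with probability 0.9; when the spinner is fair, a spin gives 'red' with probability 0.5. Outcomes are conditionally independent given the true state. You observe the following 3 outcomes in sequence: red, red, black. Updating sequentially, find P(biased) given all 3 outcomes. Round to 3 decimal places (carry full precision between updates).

After 'red': P(biased) = 0.9·0.2500 / (0.9·0.2500 + 0.5·0.7500) ≈ 0.3750
After 'red': P(biased) = 0.9·0.3750 / (0.9·0.3750 + 0.5·0.6250) ≈ 0.5192
After 'black': P(biased) = 0.1·0.5192 / (0.1·0.5192 + 0.5·0.4808) ≈ 0.1776

0.178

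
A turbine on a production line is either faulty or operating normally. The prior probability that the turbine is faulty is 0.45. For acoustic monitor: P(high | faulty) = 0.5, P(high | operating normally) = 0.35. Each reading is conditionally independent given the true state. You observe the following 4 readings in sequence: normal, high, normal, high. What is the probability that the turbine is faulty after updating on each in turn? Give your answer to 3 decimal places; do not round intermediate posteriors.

0.497

After 'normal': P(faulty) = 0.5·0.4500 / (0.5·0.4500 + 0.65·0.5500) ≈ 0.3863
After 'high': P(faulty) = 0.5·0.3863 / (0.5·0.3863 + 0.35·0.6137) ≈ 0.4734
After 'normal': P(faulty) = 0.5·0.4734 / (0.5·0.4734 + 0.65·0.5266) ≈ 0.4088
After 'high': P(faulty) = 0.5·0.4088 / (0.5·0.4088 + 0.35·0.5912) ≈ 0.4970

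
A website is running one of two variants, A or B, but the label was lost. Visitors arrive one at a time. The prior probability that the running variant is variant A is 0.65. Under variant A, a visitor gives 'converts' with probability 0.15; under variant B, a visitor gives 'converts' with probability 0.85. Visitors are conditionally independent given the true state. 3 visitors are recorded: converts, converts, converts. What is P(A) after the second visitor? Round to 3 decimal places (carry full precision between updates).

0.055

After 'converts': P(A) = 0.15·0.6500 / (0.15·0.6500 + 0.85·0.3500) ≈ 0.2468
After 'converts': P(A) = 0.15·0.2468 / (0.15·0.2468 + 0.85·0.7532) ≈ 0.0547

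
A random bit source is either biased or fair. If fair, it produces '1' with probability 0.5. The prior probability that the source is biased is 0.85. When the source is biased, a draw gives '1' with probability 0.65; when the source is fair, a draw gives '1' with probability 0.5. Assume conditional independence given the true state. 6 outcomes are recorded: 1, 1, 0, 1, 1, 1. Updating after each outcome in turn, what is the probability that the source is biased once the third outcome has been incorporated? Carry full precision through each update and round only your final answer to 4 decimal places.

0.8702

After '1': P(biased) = 0.65·0.8500 / (0.65·0.8500 + 0.5·0.1500) ≈ 0.8805
After '1': P(biased) = 0.65·0.8805 / (0.65·0.8805 + 0.5·0.1195) ≈ 0.9055
After '0': P(biased) = 0.35·0.9055 / (0.35·0.9055 + 0.5·0.0945) ≈ 0.8702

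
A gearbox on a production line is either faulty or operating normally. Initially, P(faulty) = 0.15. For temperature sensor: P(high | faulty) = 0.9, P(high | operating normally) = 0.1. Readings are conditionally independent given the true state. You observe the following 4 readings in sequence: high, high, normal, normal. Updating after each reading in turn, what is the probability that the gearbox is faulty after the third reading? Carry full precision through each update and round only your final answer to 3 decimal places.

0.614

After 'high': P(faulty) = 0.9·0.1500 / (0.9·0.1500 + 0.1·0.8500) ≈ 0.6136
After 'high': P(faulty) = 0.9·0.6136 / (0.9·0.6136 + 0.1·0.3864) ≈ 0.9346
After 'normal': P(faulty) = 0.1·0.9346 / (0.1·0.9346 + 0.9·0.0654) ≈ 0.6136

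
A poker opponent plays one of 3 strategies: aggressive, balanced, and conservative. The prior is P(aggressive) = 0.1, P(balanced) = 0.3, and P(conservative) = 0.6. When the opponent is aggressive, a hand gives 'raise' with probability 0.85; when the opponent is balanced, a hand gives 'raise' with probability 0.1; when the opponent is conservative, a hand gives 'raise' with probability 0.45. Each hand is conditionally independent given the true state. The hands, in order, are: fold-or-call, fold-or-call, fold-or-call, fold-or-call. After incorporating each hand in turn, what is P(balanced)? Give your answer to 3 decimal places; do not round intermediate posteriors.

0.782

After 'fold-or-call': normaliser = 0.15·0.1000 + 0.9·0.3000 + 0.55·0.6000; P(aggressive) ≈ 0.0244, P(balanced) ≈ 0.4390, P(conservative) ≈ 0.5366
After 'fold-or-call': normaliser = 0.15·0.0244 + 0.9·0.4390 + 0.55·0.5366; P(aggressive) ≈ 0.0053, P(balanced) ≈ 0.5694, P(conservative) ≈ 0.4253
After 'fold-or-call': normaliser = 0.15·0.0053 + 0.9·0.5694 + 0.55·0.4253; P(aggressive) ≈ 0.0011, P(balanced) ≈ 0.6859, P(conservative) ≈ 0.3131
After 'fold-or-call': normaliser = 0.15·0.0011 + 0.9·0.6859 + 0.55·0.3131; P(aggressive) ≈ 0.0002, P(balanced) ≈ 0.7817, P(conservative) ≈ 0.2181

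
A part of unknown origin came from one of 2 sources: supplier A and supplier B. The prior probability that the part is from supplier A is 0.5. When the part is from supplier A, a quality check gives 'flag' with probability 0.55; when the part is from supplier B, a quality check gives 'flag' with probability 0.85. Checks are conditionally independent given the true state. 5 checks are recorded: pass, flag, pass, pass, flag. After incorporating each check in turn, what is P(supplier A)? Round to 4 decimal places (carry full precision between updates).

Each posterior becomes the prior for the next update.
After 'pass': P(supplier A) = 0.45·0.5000 / (0.45·0.5000 + 0.15·0.5000) ≈ 0.7500
After 'flag': P(supplier A) = 0.55·0.7500 / (0.55·0.7500 + 0.85·0.2500) ≈ 0.6600
After 'pass': P(supplier A) = 0.45·0.6600 / (0.45·0.6600 + 0.15·0.3400) ≈ 0.8534
After 'pass': P(supplier A) = 0.45·0.8534 / (0.45·0.8534 + 0.15·0.1466) ≈ 0.9459
After 'flag': P(supplier A) = 0.55·0.9459 / (0.55·0.9459 + 0.85·0.0541) ≈ 0.9187

0.9187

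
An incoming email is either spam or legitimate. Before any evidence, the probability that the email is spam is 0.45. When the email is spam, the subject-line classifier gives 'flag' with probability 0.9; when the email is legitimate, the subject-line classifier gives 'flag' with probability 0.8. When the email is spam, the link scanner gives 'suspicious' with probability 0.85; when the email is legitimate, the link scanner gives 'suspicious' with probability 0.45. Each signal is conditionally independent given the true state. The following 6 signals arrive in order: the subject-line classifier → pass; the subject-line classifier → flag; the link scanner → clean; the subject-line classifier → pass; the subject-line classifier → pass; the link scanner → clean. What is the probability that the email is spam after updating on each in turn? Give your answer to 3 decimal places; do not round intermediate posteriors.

After the subject-line classifier='pass': P(spam) = 0.1·0.4500 / (0.1·0.4500 + 0.2·0.5500) ≈ 0.2903
After the subject-line classifier='flag': P(spam) = 0.9·0.2903 / (0.9·0.2903 + 0.8·0.7097) ≈ 0.3152
After the link scanner='clean': P(spam) = 0.15·0.3152 / (0.15·0.3152 + 0.55·0.6848) ≈ 0.1115
After the subject-line classifier='pass': P(spam) = 0.1·0.1115 / (0.1·0.1115 + 0.2·0.8885) ≈ 0.0591
After the subject-line classifier='pass': P(spam) = 0.1·0.0591 / (0.1·0.0591 + 0.2·0.9409) ≈ 0.0304
After the link scanner='clean': P(spam) = 0.15·0.0304 / (0.15·0.0304 + 0.55·0.9696) ≈ 0.0085

0.008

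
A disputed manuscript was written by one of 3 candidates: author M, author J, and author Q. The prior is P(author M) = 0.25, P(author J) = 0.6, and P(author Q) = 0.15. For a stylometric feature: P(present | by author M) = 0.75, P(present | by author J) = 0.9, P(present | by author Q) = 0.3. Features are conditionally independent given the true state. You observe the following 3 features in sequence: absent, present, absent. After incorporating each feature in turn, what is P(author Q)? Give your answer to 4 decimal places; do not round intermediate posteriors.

After 'absent': normaliser = 0.25·0.2500 + 0.1·0.6000 + 0.7·0.1500; P(author M) ≈ 0.2747, P(author J) ≈ 0.2637, P(author Q) ≈ 0.4615
After 'present': normaliser = 0.75·0.2747 + 0.9·0.2637 + 0.3·0.4615; P(author M) ≈ 0.3541, P(author J) ≈ 0.4079, P(author Q) ≈ 0.2380
After 'absent': normaliser = 0.25·0.3541 + 0.1·0.4079 + 0.7·0.2380; P(author M) ≈ 0.2992, P(author J) ≈ 0.1379, P(author Q) ≈ 0.5629

0.5629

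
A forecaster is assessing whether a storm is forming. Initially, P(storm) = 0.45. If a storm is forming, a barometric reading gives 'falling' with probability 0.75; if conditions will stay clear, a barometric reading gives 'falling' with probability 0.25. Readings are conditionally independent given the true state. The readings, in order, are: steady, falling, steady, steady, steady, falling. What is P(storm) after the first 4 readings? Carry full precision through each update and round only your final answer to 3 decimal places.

0.083

After 'steady': P(storm) = 0.25·0.4500 / (0.25·0.4500 + 0.75·0.5500) ≈ 0.2143
After 'falling': P(storm) = 0.75·0.2143 / (0.75·0.2143 + 0.25·0.7857) ≈ 0.4500
After 'steady': P(storm) = 0.25·0.4500 / (0.25·0.4500 + 0.75·0.5500) ≈ 0.2143
After 'steady': P(storm) = 0.25·0.2143 / (0.25·0.2143 + 0.75·0.7857) ≈ 0.0833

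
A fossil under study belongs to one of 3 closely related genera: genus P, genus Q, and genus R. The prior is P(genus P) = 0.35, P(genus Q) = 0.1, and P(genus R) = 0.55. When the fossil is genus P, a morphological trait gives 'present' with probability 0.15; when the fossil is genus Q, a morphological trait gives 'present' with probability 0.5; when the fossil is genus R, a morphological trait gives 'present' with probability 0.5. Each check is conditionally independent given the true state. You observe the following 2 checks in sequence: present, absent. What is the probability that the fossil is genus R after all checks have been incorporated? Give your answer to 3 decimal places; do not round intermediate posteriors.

0.664

Each posterior becomes the prior for the next update.
After 'present': normaliser = 0.15·0.3500 + 0.5·0.1000 + 0.5·0.5500; P(genus P) ≈ 0.1391, P(genus Q) ≈ 0.1325, P(genus R) ≈ 0.7285
After 'absent': normaliser = 0.85·0.1391 + 0.5·0.1325 + 0.5·0.7285; P(genus P) ≈ 0.2154, P(genus Q) ≈ 0.1207, P(genus R) ≈ 0.6639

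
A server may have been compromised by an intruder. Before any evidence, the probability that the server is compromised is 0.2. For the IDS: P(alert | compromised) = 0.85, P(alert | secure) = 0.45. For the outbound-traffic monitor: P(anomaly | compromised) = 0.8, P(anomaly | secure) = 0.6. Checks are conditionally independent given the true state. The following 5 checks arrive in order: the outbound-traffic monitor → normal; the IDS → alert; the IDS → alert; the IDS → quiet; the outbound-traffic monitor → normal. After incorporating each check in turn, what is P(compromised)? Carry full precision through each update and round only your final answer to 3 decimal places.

Apply Bayes' rule sequentially, carrying P(compromised) forward.
After the outbound-traffic monitor='normal': P(compromised) = 0.2·0.2000 / (0.2·0.2000 + 0.4·0.8000) ≈ 0.1111
After the IDS='alert': P(compromised) = 0.85·0.1111 / (0.85·0.1111 + 0.45·0.8889) ≈ 0.1910
After the IDS='alert': P(compromised) = 0.85·0.1910 / (0.85·0.1910 + 0.45·0.8090) ≈ 0.3084
After the IDS='quiet': P(compromised) = 0.15·0.3084 / (0.15·0.3084 + 0.55·0.6916) ≈ 0.1084
After the outbound-traffic monitor='normal': P(compromised) = 0.2·0.1084 / (0.2·0.1084 + 0.4·0.8916) ≈ 0.0573

0.057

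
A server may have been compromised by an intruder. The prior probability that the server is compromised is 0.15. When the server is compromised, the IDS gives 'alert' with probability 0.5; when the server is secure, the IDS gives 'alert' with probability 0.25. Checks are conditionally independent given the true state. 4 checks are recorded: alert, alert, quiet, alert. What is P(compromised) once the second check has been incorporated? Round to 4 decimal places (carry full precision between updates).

0.4138

After 'alert': P(compromised) = 0.5·0.1500 / (0.5·0.1500 + 0.25·0.8500) ≈ 0.2609
After 'alert': P(compromised) = 0.5·0.2609 / (0.5·0.2609 + 0.25·0.7391) ≈ 0.4138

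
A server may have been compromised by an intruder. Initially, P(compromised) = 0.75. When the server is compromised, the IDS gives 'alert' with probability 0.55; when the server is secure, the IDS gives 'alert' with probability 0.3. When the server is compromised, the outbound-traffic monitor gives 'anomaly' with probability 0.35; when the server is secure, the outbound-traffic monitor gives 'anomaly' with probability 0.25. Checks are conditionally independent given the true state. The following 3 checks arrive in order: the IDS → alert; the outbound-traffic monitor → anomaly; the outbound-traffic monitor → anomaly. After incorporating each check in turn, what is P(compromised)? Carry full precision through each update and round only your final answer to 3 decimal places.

0.915

After the IDS='alert': P(compromised) = 0.55·0.7500 / (0.55·0.7500 + 0.3·0.2500) ≈ 0.8462
After the outbound-traffic monitor='anomaly': P(compromised) = 0.35·0.8462 / (0.35·0.8462 + 0.25·0.1538) ≈ 0.8851
After the outbound-traffic monitor='anomaly': P(compromised) = 0.35·0.8851 / (0.35·0.8851 + 0.25·0.1149) ≈ 0.9151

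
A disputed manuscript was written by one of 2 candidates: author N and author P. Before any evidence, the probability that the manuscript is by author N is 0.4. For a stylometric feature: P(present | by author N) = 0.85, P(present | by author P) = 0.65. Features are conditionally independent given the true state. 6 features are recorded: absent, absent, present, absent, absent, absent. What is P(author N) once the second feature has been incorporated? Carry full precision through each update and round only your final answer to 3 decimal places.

0.109

After 'absent': P(author N) = 0.15·0.4000 / (0.15·0.4000 + 0.35·0.6000) ≈ 0.2222
After 'absent': P(author N) = 0.15·0.2222 / (0.15·0.2222 + 0.35·0.7778) ≈ 0.1091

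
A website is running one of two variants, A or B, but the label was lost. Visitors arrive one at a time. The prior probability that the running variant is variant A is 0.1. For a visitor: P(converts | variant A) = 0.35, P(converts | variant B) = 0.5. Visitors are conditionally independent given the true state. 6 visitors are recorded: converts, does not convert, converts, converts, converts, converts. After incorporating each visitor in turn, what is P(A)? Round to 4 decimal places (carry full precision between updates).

Apply Bayes' rule sequentially, carrying P(A) forward.
After 'converts': P(A) = 0.35·0.1000 / (0.35·0.1000 + 0.5·0.9000) ≈ 0.0722
After 'does not convert': P(A) = 0.65·0.0722 / (0.65·0.0722 + 0.5·0.9278) ≈ 0.0918
After 'converts': P(A) = 0.35·0.0918 / (0.35·0.0918 + 0.5·0.9082) ≈ 0.0661
After 'converts': P(A) = 0.35·0.0661 / (0.35·0.0661 + 0.5·0.9339) ≈ 0.0472
After 'converts': P(A) = 0.35·0.0472 / (0.35·0.0472 + 0.5·0.9528) ≈ 0.0335
After 'converts': P(A) = 0.35·0.0335 / (0.35·0.0335 + 0.5·0.9665) ≈ 0.0237

0.0237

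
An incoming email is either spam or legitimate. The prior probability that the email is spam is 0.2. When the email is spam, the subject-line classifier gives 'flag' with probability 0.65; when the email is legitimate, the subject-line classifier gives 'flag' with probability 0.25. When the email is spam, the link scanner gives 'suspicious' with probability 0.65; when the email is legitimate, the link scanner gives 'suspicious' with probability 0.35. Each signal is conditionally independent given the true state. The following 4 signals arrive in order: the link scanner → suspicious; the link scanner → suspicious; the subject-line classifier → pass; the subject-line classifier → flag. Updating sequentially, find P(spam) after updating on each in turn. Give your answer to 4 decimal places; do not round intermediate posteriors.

0.5113

After the link scanner='suspicious': P(spam) = 0.65·0.2000 / (0.65·0.2000 + 0.35·0.8000) ≈ 0.3171
After the link scanner='suspicious': P(spam) = 0.65·0.3171 / (0.65·0.3171 + 0.35·0.6829) ≈ 0.4630
After the subject-line classifier='pass': P(spam) = 0.35·0.4630 / (0.35·0.4630 + 0.75·0.5370) ≈ 0.2869
After the subject-line classifier='flag': P(spam) = 0.65·0.2869 / (0.65·0.2869 + 0.25·0.7131) ≈ 0.5113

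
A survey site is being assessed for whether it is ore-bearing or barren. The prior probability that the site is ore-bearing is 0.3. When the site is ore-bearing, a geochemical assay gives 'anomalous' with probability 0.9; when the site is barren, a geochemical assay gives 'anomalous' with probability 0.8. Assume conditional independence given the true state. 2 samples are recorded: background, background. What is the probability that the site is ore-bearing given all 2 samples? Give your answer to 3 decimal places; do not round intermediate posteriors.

0.097

Apply Bayes' rule sequentially, carrying P(ore) forward.
After 'background': P(ore) = 0.1·0.3000 / (0.1·0.3000 + 0.2·0.7000) ≈ 0.1765
After 'background': P(ore) = 0.1·0.1765 / (0.1·0.1765 + 0.2·0.8235) ≈ 0.0968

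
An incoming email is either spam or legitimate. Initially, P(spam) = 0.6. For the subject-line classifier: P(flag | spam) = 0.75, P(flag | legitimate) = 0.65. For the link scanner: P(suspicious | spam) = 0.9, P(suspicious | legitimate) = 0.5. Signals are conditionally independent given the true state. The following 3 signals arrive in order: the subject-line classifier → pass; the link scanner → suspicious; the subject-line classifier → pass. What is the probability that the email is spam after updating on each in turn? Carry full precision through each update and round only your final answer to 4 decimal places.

0.5794

After the subject-line classifier='pass': P(spam) = 0.25·0.6000 / (0.25·0.6000 + 0.35·0.4000) ≈ 0.5172
After the link scanner='suspicious': P(spam) = 0.9·0.5172 / (0.9·0.5172 + 0.5·0.4828) ≈ 0.6585
After the subject-line classifier='pass': P(spam) = 0.25·0.6585 / (0.25·0.6585 + 0.35·0.3415) ≈ 0.5794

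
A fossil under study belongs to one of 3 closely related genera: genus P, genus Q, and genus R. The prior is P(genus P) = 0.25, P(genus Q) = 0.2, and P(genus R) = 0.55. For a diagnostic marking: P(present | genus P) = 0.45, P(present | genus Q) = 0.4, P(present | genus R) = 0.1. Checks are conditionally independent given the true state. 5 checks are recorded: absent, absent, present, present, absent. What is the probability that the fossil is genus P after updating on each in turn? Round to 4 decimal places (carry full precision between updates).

0.4354

Each posterior becomes the prior for the next update.
After 'absent': normaliser = 0.55·0.2500 + 0.6·0.2000 + 0.9·0.5500; P(genus P) ≈ 0.1827, P(genus Q) ≈ 0.1595, P(genus R) ≈ 0.6578
After 'absent': normaliser = 0.55·0.1827 + 0.6·0.1595 + 0.9·0.6578; P(genus P) ≈ 0.1275, P(genus Q) ≈ 0.1214, P(genus R) ≈ 0.7511
After 'present': normaliser = 0.45·0.1275 + 0.4·0.1214 + 0.1·0.7511; P(genus P) ≈ 0.3169, P(genus Q) ≈ 0.2682, P(genus R) ≈ 0.4149
After 'present': normaliser = 0.45·0.3169 + 0.4·0.2682 + 0.1·0.4149; P(genus P) ≈ 0.4894, P(genus Q) ≈ 0.3682, P(genus R) ≈ 0.1424
After 'absent': normaliser = 0.55·0.4894 + 0.6·0.3682 + 0.9·0.1424; P(genus P) ≈ 0.4354, P(genus Q) ≈ 0.3573, P(genus R) ≈ 0.2073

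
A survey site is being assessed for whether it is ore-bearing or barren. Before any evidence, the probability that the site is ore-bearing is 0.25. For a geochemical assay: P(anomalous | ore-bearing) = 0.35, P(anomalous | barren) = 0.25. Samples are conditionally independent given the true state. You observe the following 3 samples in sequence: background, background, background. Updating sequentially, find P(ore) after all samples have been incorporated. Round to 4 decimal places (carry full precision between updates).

0.1783

After 'background': P(ore) = 0.65·0.2500 / (0.65·0.2500 + 0.75·0.7500) ≈ 0.2241
After 'background': P(ore) = 0.65·0.2241 / (0.65·0.2241 + 0.75·0.7759) ≈ 0.2002
After 'background': P(ore) = 0.65·0.2002 / (0.65·0.2002 + 0.75·0.7998) ≈ 0.1783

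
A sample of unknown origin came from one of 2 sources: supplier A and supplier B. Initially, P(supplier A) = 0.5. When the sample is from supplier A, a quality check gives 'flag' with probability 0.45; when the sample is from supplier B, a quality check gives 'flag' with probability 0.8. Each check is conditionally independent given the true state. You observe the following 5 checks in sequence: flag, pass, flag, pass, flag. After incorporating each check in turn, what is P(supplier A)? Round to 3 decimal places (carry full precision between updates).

Apply Bayes' rule sequentially, carrying P(supplier A) forward.
After 'flag': P(supplier A) = 0.45·0.5000 / (0.45·0.5000 + 0.8·0.5000) ≈ 0.3600
After 'pass': P(supplier A) = 0.55·0.3600 / (0.55·0.3600 + 0.2·0.6400) ≈ 0.6074
After 'flag': P(supplier A) = 0.45·0.6074 / (0.45·0.6074 + 0.8·0.3926) ≈ 0.4653
After 'pass': P(supplier A) = 0.55·0.4653 / (0.55·0.4653 + 0.2·0.5347) ≈ 0.7053
After 'flag': P(supplier A) = 0.45·0.7053 / (0.45·0.7053 + 0.8·0.2947) ≈ 0.5737

0.574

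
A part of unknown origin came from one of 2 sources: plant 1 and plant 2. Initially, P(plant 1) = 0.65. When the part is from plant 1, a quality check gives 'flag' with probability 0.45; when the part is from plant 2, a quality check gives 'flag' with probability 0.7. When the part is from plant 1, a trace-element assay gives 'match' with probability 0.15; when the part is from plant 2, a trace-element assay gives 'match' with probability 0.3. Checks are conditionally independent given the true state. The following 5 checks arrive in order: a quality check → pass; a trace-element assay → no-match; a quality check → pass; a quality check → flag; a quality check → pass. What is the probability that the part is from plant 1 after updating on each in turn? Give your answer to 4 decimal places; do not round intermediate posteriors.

0.8993

After a quality check='pass': P(plant 1) = 0.55·0.6500 / (0.55·0.6500 + 0.3·0.3500) ≈ 0.7730
After a trace-element assay='no-match': P(plant 1) = 0.85·0.7730 / (0.85·0.7730 + 0.7·0.2270) ≈ 0.8052
After a quality check='pass': P(plant 1) = 0.55·0.8052 / (0.55·0.8052 + 0.3·0.1948) ≈ 0.8834
After a quality check='flag': P(plant 1) = 0.45·0.8834 / (0.45·0.8834 + 0.7·0.1166) ≈ 0.8297
After a quality check='pass': P(plant 1) = 0.55·0.8297 / (0.55·0.8297 + 0.3·0.1703) ≈ 0.8993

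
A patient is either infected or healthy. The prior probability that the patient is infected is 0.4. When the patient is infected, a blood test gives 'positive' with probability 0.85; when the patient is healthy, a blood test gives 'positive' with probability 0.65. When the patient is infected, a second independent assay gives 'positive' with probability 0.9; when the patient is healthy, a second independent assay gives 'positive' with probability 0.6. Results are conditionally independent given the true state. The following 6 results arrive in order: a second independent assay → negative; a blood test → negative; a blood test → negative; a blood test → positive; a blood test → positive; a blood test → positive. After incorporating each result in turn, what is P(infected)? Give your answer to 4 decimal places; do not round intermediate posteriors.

After a second independent assay='negative': P(infected) = 0.1·0.4000 / (0.1·0.4000 + 0.4·0.6000) ≈ 0.1429
After a blood test='negative': P(infected) = 0.15·0.1429 / (0.15·0.1429 + 0.35·0.8571) ≈ 0.0667
After a blood test='negative': P(infected) = 0.15·0.0667 / (0.15·0.0667 + 0.35·0.9333) ≈ 0.0297
After a blood test='positive': P(infected) = 0.85·0.0297 / (0.85·0.0297 + 0.65·0.9703) ≈ 0.0385
After a blood test='positive': P(infected) = 0.85·0.0385 / (0.85·0.0385 + 0.65·0.9615) ≈ 0.0497
After a blood test='positive': P(infected) = 0.85·0.0497 / (0.85·0.0497 + 0.65·0.9503) ≈ 0.0641

0.0641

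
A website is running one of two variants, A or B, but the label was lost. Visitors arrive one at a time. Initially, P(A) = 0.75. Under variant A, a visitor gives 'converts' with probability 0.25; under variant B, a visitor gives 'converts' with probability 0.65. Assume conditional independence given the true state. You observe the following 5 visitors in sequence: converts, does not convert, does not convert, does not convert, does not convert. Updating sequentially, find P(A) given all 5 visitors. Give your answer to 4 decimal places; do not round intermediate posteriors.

0.9605

After 'converts': P(A) = 0.25·0.7500 / (0.25·0.7500 + 0.65·0.2500) ≈ 0.5357
After 'does not convert': P(A) = 0.75·0.5357 / (0.75·0.5357 + 0.35·0.4643) ≈ 0.7120
After 'does not convert': P(A) = 0.75·0.7120 / (0.75·0.7120 + 0.35·0.2880) ≈ 0.8412
After 'does not convert': P(A) = 0.75·0.8412 / (0.75·0.8412 + 0.35·0.1588) ≈ 0.9191
After 'does not convert': P(A) = 0.75·0.9191 / (0.75·0.9191 + 0.35·0.0809) ≈ 0.9605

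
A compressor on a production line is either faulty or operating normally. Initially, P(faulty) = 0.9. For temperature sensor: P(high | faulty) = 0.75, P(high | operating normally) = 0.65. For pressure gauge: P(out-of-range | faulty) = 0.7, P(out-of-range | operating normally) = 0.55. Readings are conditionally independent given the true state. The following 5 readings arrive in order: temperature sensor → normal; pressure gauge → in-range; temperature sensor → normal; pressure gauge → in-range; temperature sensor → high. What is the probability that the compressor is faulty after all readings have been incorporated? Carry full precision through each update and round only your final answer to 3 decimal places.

After temperature sensor='normal': P(faulty) = 0.25·0.9000 / (0.25·0.9000 + 0.35·0.1000) ≈ 0.8654
After pressure gauge='in-range': P(faulty) = 0.3·0.8654 / (0.3·0.8654 + 0.45·0.1346) ≈ 0.8108
After temperature sensor='normal': P(faulty) = 0.25·0.8108 / (0.25·0.8108 + 0.35·0.1892) ≈ 0.7538
After pressure gauge='in-range': P(faulty) = 0.3·0.7538 / (0.3·0.7538 + 0.45·0.2462) ≈ 0.6711
After temperature sensor='high': P(faulty) = 0.75·0.6711 / (0.75·0.6711 + 0.65·0.3289) ≈ 0.7019

0.702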